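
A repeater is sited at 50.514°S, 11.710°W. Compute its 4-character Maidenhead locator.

ID49

Shift to the Maidenhead origin (180°W, 90°S): lon 168.29, lat 39.49.
Field (20°×10°, letters A–R): lon ⌊168.29/20⌋ = 8 → I; lat ⌊39.49/10⌋ = 3 → D.
Square (2°×1°, digits 0–9): lon ⌊8.29/2⌋ = 4; lat ⌊9.49/1⌋ = 9.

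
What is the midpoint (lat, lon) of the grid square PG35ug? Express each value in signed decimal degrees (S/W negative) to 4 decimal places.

-24.7292, 127.7083

Field P=15, G=6: +15·20° lon, +6·10° lat → SW at lon 120°, lat -30°.
Square 3, 5: +3·2° lon, +5·1° lat → SW at lon 126°, lat -25°.
Subsquare u=20, g=6: +20·0.0833333° lon, +6·0.0416667° lat → SW at lon 127.667°, lat -24.75°.
Cell spans 0.0833333° lon × 0.0416667° lat. Centre is SW corner plus half of each.
latitude -24.7292, longitude 127.7083.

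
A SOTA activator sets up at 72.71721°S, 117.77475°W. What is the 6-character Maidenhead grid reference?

DB17cg

Add 180° to longitude and 90° to latitude: 62.2253, 17.2828.
Field: lon ⌊62.2253/20⌋ = 3 → D; lat ⌊17.2828/10⌋ = 1 → B.
Square: lon ⌊2.2253/2⌋ = 1; lat ⌊7.2828/1⌋ = 7.
Subsquare: lon ⌊0.2253/0.0833333⌋ = 2 → c; lat ⌊0.2828/0.0416667⌋ = 6 → g.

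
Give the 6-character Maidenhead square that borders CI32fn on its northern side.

Latitude subsquare n = 13; +1 → 14 = o.
The longitude characters are unchanged.

CI32fo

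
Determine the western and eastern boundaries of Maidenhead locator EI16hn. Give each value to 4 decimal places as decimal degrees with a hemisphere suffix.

97.4167° W, 97.3333° W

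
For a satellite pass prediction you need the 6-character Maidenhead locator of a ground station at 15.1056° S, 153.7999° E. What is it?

Shift to the Maidenhead origin (180°W, 90°S): lon 333.7999, lat 74.8944.
Field: 333.7999/20 → 16 → Q, 74.8944/10 → 7 → H; chars QH.
Square: 13.7999/2 → 6, 4.8944/1 → 4; chars 64.
Subsquare: 1.7999/0.0833333 → 21 → v, 0.8944/0.0416667 → 21 → v; chars vv.

QH64vv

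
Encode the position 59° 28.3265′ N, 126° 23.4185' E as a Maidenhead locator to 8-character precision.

Offset from 180°W / 90°S: lon 306.39031°, lat 149.47211°.
Field (20°×10°, letters A–R): 306.39031/20 → 15 → P, 149.47211/10 → 14 → O; chars PO.
Square (2°×1°, digits 0–9): 6.39031/2 → 3, 9.47211/1 → 9; chars 39.
Subsquare (5′×2.5′, letters a–x): 0.39031/0.0833333 → 4 → e, 0.47211/0.0416667 → 11 → l; chars el.
Extended square (30″×15″, digits 0–9): 0.05698/0.00833333 → 6, 0.01377/0.00416667 → 3; chars 63.

PO39el63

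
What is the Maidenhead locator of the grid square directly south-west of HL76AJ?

HL66xi

Longitude subsquare a = 0; −1 → -1, wraps to 23 = x, carry into square.
Longitude square 7; −1 → 6.
Latitude subsquare j = 9; −1 → 8 = i.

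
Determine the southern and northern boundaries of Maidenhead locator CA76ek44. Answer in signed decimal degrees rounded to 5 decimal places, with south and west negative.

Field C=2, A=0: +2·20° lon, +0·10° lat → SW at lon -140°, lat -90°.
Square 7, 6: +7·2° lon, +6·1° lat → SW at lon -126°, lat -84°.
Subsquare e=4, k=10: +4·0.0833333° lon, +10·0.0416667° lat → SW at lon -125.667°, lat -83.5833°.
Extended square 4, 4: +4·0.00833333° lon, +4·0.00416667° lat → SW at lon -125.633°, lat -83.5667°.
Cell spans 0.00833333° lon × 0.00416667° lat.
south -83.56667, north -83.56250.

-83.56667, -83.56250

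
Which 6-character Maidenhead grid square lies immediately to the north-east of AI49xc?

Longitude subsquare x = 23; +1 → 24, wraps to 0 = a, carry into square.
Longitude square 4; +1 → 5.
Latitude subsquare c = 2; +1 → 3 = d.

AI59ad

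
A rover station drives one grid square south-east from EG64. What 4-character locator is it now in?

EG73

Longitude square 6; +1 → 7.
Latitude square 4; −1 → 3.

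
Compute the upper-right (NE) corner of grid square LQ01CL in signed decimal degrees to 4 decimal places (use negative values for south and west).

71.5000, 40.2500

Field L=11, Q=16: +11·20° lon, +16·10° lat → SW at lon 40°, lat 70°.
Square 0, 1: +0·2° lon, +1·1° lat → SW at lon 40°, lat 71°.
Subsquare c=2, l=11: +2·0.0833333° lon, +11·0.0416667° lat → SW at lon 40.1667°, lat 71.4583°.
Cell spans 0.0833333° lon × 0.0416667° lat. NE corner is SW corner plus one full cell.
latitude 71.5000, longitude 40.2500.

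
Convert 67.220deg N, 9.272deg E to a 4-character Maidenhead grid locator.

JP47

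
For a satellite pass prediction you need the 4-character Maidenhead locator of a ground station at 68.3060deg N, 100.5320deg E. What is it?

Add 180° to longitude and 90° to latitude: 280.53, 158.31.
Field: 280.53/20 → 14 → O, 158.31/10 → 15 → P; chars OP.
Square: 0.53/2 → 0, 8.31/1 → 8; chars 08.

OP08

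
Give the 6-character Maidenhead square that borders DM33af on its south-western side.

DM23xe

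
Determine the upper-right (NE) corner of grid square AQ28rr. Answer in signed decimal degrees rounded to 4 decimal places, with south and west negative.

78.7500, -174.5000

Field A=0, Q=16: +0·20° lon, +16·10° lat → SW at lon -180°, lat 70°.
Square 2, 8: +2·2° lon, +8·1° lat → SW at lon -176°, lat 78°.
Subsquare r=17, r=17: +17·0.0833333° lon, +17·0.0416667° lat → SW at lon -174.583°, lat 78.7083°.
Cell spans 0.0833333° lon × 0.0416667° lat. NE corner is SW corner plus one full cell.
latitude 78.7500, longitude -174.5000.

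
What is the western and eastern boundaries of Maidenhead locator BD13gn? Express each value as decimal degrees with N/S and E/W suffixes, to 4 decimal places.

157.5000° W, 157.4167° W

Field B=1, D=3: +1·20° lon, +3·10° lat → SW at lon -160°, lat -60°.
Square 1, 3: +1·2° lon, +3·1° lat → SW at lon -158°, lat -57°.
Subsquare g=6, n=13: +6·0.0833333° lon, +13·0.0416667° lat → SW at lon -157.5°, lat -56.4583°.
Cell spans 0.0833333° lon × 0.0416667° lat.
west 157.5000° W, east 157.4167° W.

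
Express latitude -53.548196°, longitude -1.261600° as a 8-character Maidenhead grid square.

ID96ik88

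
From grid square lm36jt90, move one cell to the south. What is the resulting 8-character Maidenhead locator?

LM36js99

Latitude extended square 0; −1 → -1, wraps to 9, carry into subsquare.
Latitude subsquare t = 19; −1 → 18 = s.
The longitude characters are unchanged.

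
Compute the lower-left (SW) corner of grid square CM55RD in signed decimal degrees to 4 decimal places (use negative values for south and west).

Field C=2, M=12: +2·20° lon, +12·10° lat → SW at lon -140°, lat 30°.
Square 5, 5: +5·2° lon, +5·1° lat → SW at lon -130°, lat 35°.
Subsquare r=17, d=3: +17·0.0833333° lon, +3·0.0416667° lat → SW at lon -128.583°, lat 35.125°.
latitude 35.1250, longitude -128.5833.

35.1250, -128.5833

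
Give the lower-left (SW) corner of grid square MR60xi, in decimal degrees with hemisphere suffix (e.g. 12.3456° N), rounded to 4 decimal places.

Field M=12, R=17: +12·20° lon, +17·10° lat → SW at lon 60°, lat 80°.
Square 6, 0: +6·2° lon, +0·1° lat → SW at lon 72°, lat 80°.
Subsquare x=23, i=8: +23·0.0833333° lon, +8·0.0416667° lat → SW at lon 73.9167°, lat 80.3333°.
latitude 80.3333° N, longitude 73.9167° E.

80.3333° N, 73.9167° E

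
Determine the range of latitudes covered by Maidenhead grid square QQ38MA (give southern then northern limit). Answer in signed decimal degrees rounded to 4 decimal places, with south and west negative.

Field Q=16, Q=16: +16·20° lon, +16·10° lat → SW at lon 140°, lat 70°.
Square 3, 8: +3·2° lon, +8·1° lat → SW at lon 146°, lat 78°.
Subsquare m=12, a=0: +12·0.0833333° lon, +0·0.0416667° lat → SW at lon 147°, lat 78°.
Cell spans 0.0833333° lon × 0.0416667° lat.
south 78.0000, north 78.0417.

78.0000, 78.0417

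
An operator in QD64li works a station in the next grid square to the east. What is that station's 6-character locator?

QD64mi

Longitude subsquare l = 11; +1 → 12 = m.
The latitude characters are unchanged.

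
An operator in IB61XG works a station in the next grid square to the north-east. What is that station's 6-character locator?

IB71ah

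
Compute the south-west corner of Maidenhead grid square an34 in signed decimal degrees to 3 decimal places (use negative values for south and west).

Field A=0, N=13: +0·20° lon, +13·10° lat → SW at lon -180°, lat 40°.
Square 3, 4: +3·2° lon, +4·1° lat → SW at lon -174°, lat 44°.
latitude 44.000, longitude -174.000.

44.000, -174.000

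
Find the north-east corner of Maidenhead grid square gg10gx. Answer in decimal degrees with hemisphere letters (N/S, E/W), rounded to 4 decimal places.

29.0000° S, 57.4167° W

Field G=6, G=6: +6·20° lon, +6·10° lat → SW at lon -60°, lat -30°.
Square 1, 0: +1·2° lon, +0·1° lat → SW at lon -58°, lat -30°.
Subsquare g=6, x=23: +6·0.0833333° lon, +23·0.0416667° lat → SW at lon -57.5°, lat -29.0417°.
Cell spans 0.0833333° lon × 0.0416667° lat. NE corner is SW corner plus one full cell.
latitude 29.0000° S, longitude 57.4167° W.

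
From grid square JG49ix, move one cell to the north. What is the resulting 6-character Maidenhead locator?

JH40ia

Latitude subsquare x = 23; +1 → 24, wraps to 0 = a, carry into square.
Latitude square 9; +1 → 10, wraps to 0, carry into field.
Latitude field G = 6; +1 → 7 = H.
The longitude characters are unchanged.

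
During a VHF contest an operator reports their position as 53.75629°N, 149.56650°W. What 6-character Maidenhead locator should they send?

BO53fs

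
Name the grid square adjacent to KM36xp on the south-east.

Longitude subsquare x = 23; +1 → 24, wraps to 0 = a, carry into square.
Longitude square 3; +1 → 4.
Latitude subsquare p = 15; −1 → 14 = o.

KM46ao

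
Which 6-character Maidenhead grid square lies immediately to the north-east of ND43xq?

ND53ar

Longitude subsquare x = 23; +1 → 24, wraps to 0 = a, carry into square.
Longitude square 4; +1 → 5.
Latitude subsquare q = 16; +1 → 17 = r.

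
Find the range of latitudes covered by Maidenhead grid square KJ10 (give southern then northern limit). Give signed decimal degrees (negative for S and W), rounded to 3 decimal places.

0.000, 1.000

Field K=10, J=9: +10·20° lon, +9·10° lat → SW at lon 20°, lat 0°.
Square 1, 0: +1·2° lon, +0·1° lat → SW at lon 22°, lat 0°.
Cell spans 2° lon × 1° lat.
south 0.000, north 1.000.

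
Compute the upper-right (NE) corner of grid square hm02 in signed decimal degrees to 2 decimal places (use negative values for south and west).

Field H=7, M=12: +7·20° lon, +12·10° lat → SW at lon -40°, lat 30°.
Square 0, 2: +0·2° lon, +2·1° lat → SW at lon -40°, lat 32°.
Cell spans 2° lon × 1° lat. NE corner is SW corner plus one full cell.
latitude 33.00, longitude -38.00.

33.00, -38.00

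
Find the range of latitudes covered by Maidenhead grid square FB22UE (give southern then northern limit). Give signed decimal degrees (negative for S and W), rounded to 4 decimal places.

-77.8333, -77.7917

Field F=5, B=1: +5·20° lon, +1·10° lat → SW at lon -80°, lat -80°.
Square 2, 2: +2·2° lon, +2·1° lat → SW at lon -76°, lat -78°.
Subsquare u=20, e=4: +20·0.0833333° lon, +4·0.0416667° lat → SW at lon -74.3333°, lat -77.8333°.
Cell spans 0.0833333° lon × 0.0416667° lat.
south -77.8333, north -77.7917.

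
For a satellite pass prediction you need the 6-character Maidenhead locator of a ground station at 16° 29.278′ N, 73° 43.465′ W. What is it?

Add 180° to longitude and 90° to latitude: 106.2756, 106.4880.
Field (20°×10°, letters A–R): 106.2756/20 → 5 → F, 106.4880/10 → 10 → K; chars FK.
Square (2°×1°, digits 0–9): 6.2756/2 → 3, 6.4880/1 → 6; chars 36.
Subsquare (5′×2.5′, letters a–x): 0.2756/0.0833333 → 3 → d, 0.4880/0.0416667 → 11 → l; chars dl.

FK36dl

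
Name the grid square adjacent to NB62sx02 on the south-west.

NB62rx91

Longitude extended square 0; −1 → -1, wraps to 9, carry into subsquare.
Longitude subsquare s = 18; −1 → 17 = r.
Latitude extended square 2; −1 → 1.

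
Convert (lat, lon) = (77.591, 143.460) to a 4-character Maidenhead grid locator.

Add 180° to longitude and 90° to latitude: 323.46, 167.59.
Field (20°×10°, letters A–R): 323.46/20 → 16 → Q, 167.59/10 → 16 → Q; chars QQ.
Square (2°×1°, digits 0–9): 3.46/2 → 1, 7.59/1 → 7; chars 17.

QQ17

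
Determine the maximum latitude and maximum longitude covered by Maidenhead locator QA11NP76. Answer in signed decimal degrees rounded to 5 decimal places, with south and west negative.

-88.34583, 143.15000

Field Q=16, A=0: +16·20° lon, +0·10° lat → SW at lon 140°, lat -90°.
Square 1, 1: +1·2° lon, +1·1° lat → SW at lon 142°, lat -89°.
Subsquare n=13, p=15: +13·0.0833333° lon, +15·0.0416667° lat → SW at lon 143.083°, lat -88.375°.
Extended square 7, 6: +7·0.00833333° lon, +6·0.00416667° lat → SW at lon 143.142°, lat -88.35°.
Cell spans 0.00833333° lon × 0.00416667° lat. NE corner is SW corner plus one full cell.
latitude -88.34583, longitude 143.15000.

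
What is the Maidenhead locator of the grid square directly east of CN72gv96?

Longitude extended square 9; +1 → 10, wraps to 0, carry into subsquare.
Longitude subsquare g = 6; +1 → 7 = h.
The latitude characters are unchanged.

CN72hv06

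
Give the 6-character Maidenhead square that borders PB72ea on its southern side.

PB71ex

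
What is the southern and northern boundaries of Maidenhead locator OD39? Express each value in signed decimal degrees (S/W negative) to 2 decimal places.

Field O=14, D=3: +14·20° lon, +3·10° lat → SW at lon 100°, lat -60°.
Square 3, 9: +3·2° lon, +9·1° lat → SW at lon 106°, lat -51°.
Cell spans 2° lon × 1° lat.
south -51.00, north -50.00.

-51.00, -50.00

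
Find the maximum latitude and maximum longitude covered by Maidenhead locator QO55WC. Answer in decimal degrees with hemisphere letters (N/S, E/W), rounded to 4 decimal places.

Field Q=16, O=14: +16·20° lon, +14·10° lat → SW at lon 140°, lat 50°.
Square 5, 5: +5·2° lon, +5·1° lat → SW at lon 150°, lat 55°.
Subsquare w=22, c=2: +22·0.0833333° lon, +2·0.0416667° lat → SW at lon 151.833°, lat 55.0833°.
Cell spans 0.0833333° lon × 0.0416667° lat. NE corner is SW corner plus one full cell.
latitude 55.1250° N, longitude 151.9167° E.

55.1250° N, 151.9167° E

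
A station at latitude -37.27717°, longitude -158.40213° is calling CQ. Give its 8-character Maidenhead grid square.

BF02tr13

Shift to the Maidenhead origin (180°W, 90°S): lon 21.59787, lat 52.72283.
Field: 21.59787/20 → 1 → B, 52.72283/10 → 5 → F; chars BF.
Square: 1.59787/2 → 0, 2.72283/1 → 2; chars 02.
Subsquare: 1.59787/0.0833333 → 19 → t, 0.72283/0.0416667 → 17 → r; chars tr.
Extended square: 0.01454/0.00833333 → 1, 0.01450/0.00416667 → 3; chars 13.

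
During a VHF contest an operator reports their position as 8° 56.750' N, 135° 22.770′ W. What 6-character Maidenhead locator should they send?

Offset from 180°W / 90°S: lon 44.6205°, lat 98.9458°.
Field: 44.6205/20 → 2 → C, 98.9458/10 → 9 → J; chars CJ.
Square: 4.6205/2 → 2, 8.9458/1 → 8; chars 28.
Subsquare: 0.6205/0.0833333 → 7 → h, 0.9458/0.0416667 → 22 → w; chars hw.

CJ28hw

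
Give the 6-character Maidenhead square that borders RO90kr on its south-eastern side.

RO90lq

Longitude subsquare k = 10; +1 → 11 = l.
Latitude subsquare r = 17; −1 → 16 = q.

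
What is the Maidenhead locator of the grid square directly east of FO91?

Longitude square 9; +1 → 10, wraps to 0, carry into field.
Longitude field F = 5; +1 → 6 = G.
The latitude characters are unchanged.

GO01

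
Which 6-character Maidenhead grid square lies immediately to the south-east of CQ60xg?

CQ70af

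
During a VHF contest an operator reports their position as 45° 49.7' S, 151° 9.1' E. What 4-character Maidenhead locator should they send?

QE54

Offset from 180°W / 90°S: lon 331.15°, lat 44.17°.
Field (20°×10°, letters A–R): lon ⌊331.15/20⌋ = 16 → Q; lat ⌊44.17/10⌋ = 4 → E.
Square (2°×1°, digits 0–9): lon ⌊11.15/2⌋ = 5; lat ⌊4.17/1⌋ = 4.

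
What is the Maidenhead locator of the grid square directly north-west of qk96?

QK87

Longitude square 9; −1 → 8.
Latitude square 6; +1 → 7.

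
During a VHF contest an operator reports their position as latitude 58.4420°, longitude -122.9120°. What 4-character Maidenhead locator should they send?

Offset from 180°W / 90°S: lon 57.09°, lat 148.44°.
Field: lon ⌊57.09/20⌋ = 2 → C; lat ⌊148.44/10⌋ = 14 → O.
Square: lon ⌊17.09/2⌋ = 8; lat ⌊8.44/1⌋ = 8.

CO88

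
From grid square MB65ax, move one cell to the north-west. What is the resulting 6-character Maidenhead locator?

Longitude subsquare a = 0; −1 → -1, wraps to 23 = x, carry into square.
Longitude square 6; −1 → 5.
Latitude subsquare x = 23; +1 → 24, wraps to 0 = a, carry into square.
Latitude square 5; +1 → 6.

MB56xa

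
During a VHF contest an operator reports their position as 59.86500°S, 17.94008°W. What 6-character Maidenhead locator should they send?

ID10ad

Shift to the Maidenhead origin (180°W, 90°S): lon 162.0599, lat 30.1350.
Field: 162.0599/20 → 8 → I, 30.1350/10 → 3 → D; chars ID.
Square: 2.0599/2 → 1, 0.1350/1 → 0; chars 10.
Subsquare: 0.0599/0.0833333 → 0 → a, 0.1350/0.0416667 → 3 → d; chars ad.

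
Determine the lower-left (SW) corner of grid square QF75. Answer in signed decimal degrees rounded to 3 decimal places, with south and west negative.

-35.000, 154.000

Field Q=16, F=5: +16·20° lon, +5·10° lat → SW at lon 140°, lat -40°.
Square 7, 5: +7·2° lon, +5·1° lat → SW at lon 154°, lat -35°.
latitude -35.000, longitude 154.000.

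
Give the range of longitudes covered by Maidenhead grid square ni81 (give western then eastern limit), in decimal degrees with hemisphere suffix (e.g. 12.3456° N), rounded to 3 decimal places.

96.000° E, 98.000° E

Field N=13, I=8: +13·20° lon, +8·10° lat → SW at lon 80°, lat -10°.
Square 8, 1: +8·2° lon, +1·1° lat → SW at lon 96°, lat -9°.
Cell spans 2° lon × 1° lat.
west 96.000° E, east 98.000° E.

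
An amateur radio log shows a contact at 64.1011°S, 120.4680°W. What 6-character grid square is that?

Add 180° to longitude and 90° to latitude: 59.5320, 25.8989.
Field: lon ⌊59.5320/20⌋ = 2 → C; lat ⌊25.8989/10⌋ = 2 → C.
Square: lon ⌊19.5320/2⌋ = 9; lat ⌊5.8989/1⌋ = 5.
Subsquare: lon ⌊1.5320/0.0833333⌋ = 18 → s; lat ⌊0.8989/0.0416667⌋ = 21 → v.

CC95sv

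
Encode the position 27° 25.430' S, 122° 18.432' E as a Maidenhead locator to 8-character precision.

Offset from 180°W / 90°S: lon 302.30720°, lat 62.57617°.
Field: lon ⌊302.30720/20⌋ = 15 → P; lat ⌊62.57617/10⌋ = 6 → G.
Square: lon ⌊2.30720/2⌋ = 1; lat ⌊2.57617/1⌋ = 2.
Subsquare: lon ⌊0.30720/0.0833333⌋ = 3 → d; lat ⌊0.57617/0.0416667⌋ = 13 → n.
Extended square: lon ⌊0.05720/0.00833333⌋ = 6; lat ⌊0.03450/0.00416667⌋ = 8.

PG12dn68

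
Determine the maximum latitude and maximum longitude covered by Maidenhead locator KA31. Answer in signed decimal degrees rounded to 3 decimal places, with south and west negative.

Field K=10, A=0: +10·20° lon, +0·10° lat → SW at lon 20°, lat -90°.
Square 3, 1: +3·2° lon, +1·1° lat → SW at lon 26°, lat -89°.
Cell spans 2° lon × 1° lat. NE corner is SW corner plus one full cell.
latitude -88.000, longitude 28.000.

-88.000, 28.000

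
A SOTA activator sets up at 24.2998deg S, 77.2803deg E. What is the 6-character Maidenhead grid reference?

Shift to the Maidenhead origin (180°W, 90°S): lon 257.2803, lat 65.7002.
Field (20°×10°, letters A–R): 257.2803/20 → 12 → M, 65.7002/10 → 6 → G; chars MG.
Square (2°×1°, digits 0–9): 17.2803/2 → 8, 5.7002/1 → 5; chars 85.
Subsquare (5′×2.5′, letters a–x): 1.2803/0.0833333 → 15 → p, 0.7002/0.0416667 → 16 → q; chars pq.

MG85pq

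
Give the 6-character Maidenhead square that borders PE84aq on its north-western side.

PE74xr

Longitude subsquare a = 0; −1 → -1, wraps to 23 = x, carry into square.
Longitude square 8; −1 → 7.
Latitude subsquare q = 16; +1 → 17 = r.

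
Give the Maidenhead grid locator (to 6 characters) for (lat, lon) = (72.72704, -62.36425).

Shift to the Maidenhead origin (180°W, 90°S): lon 117.6358, lat 162.7270.
Field: 117.6358/20 → 5 → F, 162.7270/10 → 16 → Q; chars FQ.
Square: 17.6358/2 → 8, 2.7270/1 → 2; chars 82.
Subsquare: 1.6358/0.0833333 → 19 → t, 0.7270/0.0416667 → 17 → r; chars tr.

FQ82tr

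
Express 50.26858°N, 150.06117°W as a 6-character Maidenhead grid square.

Offset from 180°W / 90°S: lon 29.9388°, lat 140.2686°.
Field: lon ⌊29.9388/20⌋ = 1 → B; lat ⌊140.2686/10⌋ = 14 → O.
Square: lon ⌊9.9388/2⌋ = 4; lat ⌊0.2686/1⌋ = 0.
Subsquare: lon ⌊1.9388/0.0833333⌋ = 23 → x; lat ⌊0.2686/0.0416667⌋ = 6 → g.

BO40xg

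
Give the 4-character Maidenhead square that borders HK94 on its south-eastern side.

IK03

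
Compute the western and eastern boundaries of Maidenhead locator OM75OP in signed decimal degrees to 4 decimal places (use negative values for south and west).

Field O=14, M=12: +14·20° lon, +12·10° lat → SW at lon 100°, lat 30°.
Square 7, 5: +7·2° lon, +5·1° lat → SW at lon 114°, lat 35°.
Subsquare o=14, p=15: +14·0.0833333° lon, +15·0.0416667° lat → SW at lon 115.167°, lat 35.625°.
Cell spans 0.0833333° lon × 0.0416667° lat.
west 115.1667, east 115.2500.

115.1667, 115.2500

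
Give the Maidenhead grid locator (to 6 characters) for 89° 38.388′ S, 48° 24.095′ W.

GA50ti

Add 180° to longitude and 90° to latitude: 131.5984, 0.3602.
Field: 131.5984/20 → 6 → G, 0.3602/10 → 0 → A; chars GA.
Square: 11.5984/2 → 5, 0.3602/1 → 0; chars 50.
Subsquare: 1.5984/0.0833333 → 19 → t, 0.3602/0.0416667 → 8 → i; chars ti.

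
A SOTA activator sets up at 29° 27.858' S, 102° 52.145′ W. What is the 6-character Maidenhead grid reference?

DG80nm

Shift to the Maidenhead origin (180°W, 90°S): lon 77.1309, lat 60.5357.
Field: lon ⌊77.1309/20⌋ = 3 → D; lat ⌊60.5357/10⌋ = 6 → G.
Square: lon ⌊17.1309/2⌋ = 8; lat ⌊0.5357/1⌋ = 0.
Subsquare: lon ⌊1.1309/0.0833333⌋ = 13 → n; lat ⌊0.5357/0.0416667⌋ = 12 → m.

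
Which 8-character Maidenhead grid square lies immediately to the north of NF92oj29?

Latitude extended square 9; +1 → 10, wraps to 0, carry into subsquare.
Latitude subsquare j = 9; +1 → 10 = k.
The longitude characters are unchanged.

NF92ok20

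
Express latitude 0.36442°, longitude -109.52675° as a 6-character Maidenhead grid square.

DJ50fi

Add 180° to longitude and 90° to latitude: 70.4732, 90.3644.
Field: 70.4732/20 → 3 → D, 90.3644/10 → 9 → J; chars DJ.
Square: 10.4732/2 → 5, 0.3644/1 → 0; chars 50.
Subsquare: 0.4732/0.0833333 → 5 → f, 0.3644/0.0416667 → 8 → i; chars fi.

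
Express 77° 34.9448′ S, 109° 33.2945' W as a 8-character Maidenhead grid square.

DB52fk30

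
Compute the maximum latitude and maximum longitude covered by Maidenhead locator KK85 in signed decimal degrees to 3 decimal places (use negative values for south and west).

16.000, 38.000

Field K=10, K=10: +10·20° lon, +10·10° lat → SW at lon 20°, lat 10°.
Square 8, 5: +8·2° lon, +5·1° lat → SW at lon 36°, lat 15°.
Cell spans 2° lon × 1° lat. NE corner is SW corner plus one full cell.
latitude 16.000, longitude 38.000.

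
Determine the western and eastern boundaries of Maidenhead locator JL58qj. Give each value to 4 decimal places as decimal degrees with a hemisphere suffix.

11.3333° E, 11.4167° E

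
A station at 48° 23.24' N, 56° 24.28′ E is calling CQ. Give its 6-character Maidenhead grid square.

LN88ej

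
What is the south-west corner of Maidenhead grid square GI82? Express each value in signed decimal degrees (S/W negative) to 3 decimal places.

-8.000, -44.000

Field G=6, I=8: +6·20° lon, +8·10° lat → SW at lon -60°, lat -10°.
Square 8, 2: +8·2° lon, +2·1° lat → SW at lon -44°, lat -8°.
latitude -8.000, longitude -44.000.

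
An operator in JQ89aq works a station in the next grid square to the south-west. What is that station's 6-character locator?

JQ79xp

Longitude subsquare a = 0; −1 → -1, wraps to 23 = x, carry into square.
Longitude square 8; −1 → 7.
Latitude subsquare q = 16; −1 → 15 = p.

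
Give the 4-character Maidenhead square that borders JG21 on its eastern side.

Longitude square 2; +1 → 3.
The latitude characters are unchanged.

JG31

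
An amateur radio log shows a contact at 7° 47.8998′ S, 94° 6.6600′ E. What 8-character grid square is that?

NI72be38

Add 180° to longitude and 90° to latitude: 274.11100, 82.20167.
Field (20°×10°, letters A–R): 274.11100/20 → 13 → N, 82.20167/10 → 8 → I; chars NI.
Square (2°×1°, digits 0–9): 14.11100/2 → 7, 2.20167/1 → 2; chars 72.
Subsquare (5′×2.5′, letters a–x): 0.11100/0.0833333 → 1 → b, 0.20167/0.0416667 → 4 → e; chars be.
Extended square (30″×15″, digits 0–9): 0.02767/0.00833333 → 3, 0.03500/0.00416667 → 8; chars 38.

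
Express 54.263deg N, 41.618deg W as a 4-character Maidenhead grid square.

GO94

Add 180° to longitude and 90° to latitude: 138.38, 144.26.
Field: lon ⌊138.38/20⌋ = 6 → G; lat ⌊144.26/10⌋ = 14 → O.
Square: lon ⌊18.38/2⌋ = 9; lat ⌊4.26/1⌋ = 4.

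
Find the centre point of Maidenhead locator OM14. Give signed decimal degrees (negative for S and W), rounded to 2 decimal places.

Field O=14, M=12: +14·20° lon, +12·10° lat → SW at lon 100°, lat 30°.
Square 1, 4: +1·2° lon, +4·1° lat → SW at lon 102°, lat 34°.
Cell spans 2° lon × 1° lat. Centre is SW corner plus half of each.
latitude 34.50, longitude 103.00.

34.50, 103.00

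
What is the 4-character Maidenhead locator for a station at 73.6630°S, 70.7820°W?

Shift to the Maidenhead origin (180°W, 90°S): lon 109.22, lat 16.34.
Field: 109.22/20 → 5 → F, 16.34/10 → 1 → B; chars FB.
Square: 9.22/2 → 4, 6.34/1 → 6; chars 46.

FB46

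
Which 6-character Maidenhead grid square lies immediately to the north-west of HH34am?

HH24xn

Longitude subsquare a = 0; −1 → -1, wraps to 23 = x, carry into square.
Longitude square 3; −1 → 2.
Latitude subsquare m = 12; +1 → 13 = n.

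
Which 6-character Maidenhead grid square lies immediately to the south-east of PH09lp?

Longitude subsquare l = 11; +1 → 12 = m.
Latitude subsquare p = 15; −1 → 14 = o.

PH09mo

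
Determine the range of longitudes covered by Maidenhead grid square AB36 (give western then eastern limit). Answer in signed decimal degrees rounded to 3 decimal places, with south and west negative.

-174.000, -172.000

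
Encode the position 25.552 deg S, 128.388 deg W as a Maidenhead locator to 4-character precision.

Shift to the Maidenhead origin (180°W, 90°S): lon 51.61, lat 64.45.
Field (20°×10°, letters A–R): lon ⌊51.61/20⌋ = 2 → C; lat ⌊64.45/10⌋ = 6 → G.
Square (2°×1°, digits 0–9): lon ⌊11.61/2⌋ = 5; lat ⌊4.45/1⌋ = 4.

CG54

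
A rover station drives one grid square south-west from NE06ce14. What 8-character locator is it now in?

NE06ce03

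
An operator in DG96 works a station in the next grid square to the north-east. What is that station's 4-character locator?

EG07

Longitude square 9; +1 → 10, wraps to 0, carry into field.
Longitude field D = 3; +1 → 4 = E.
Latitude square 6; +1 → 7.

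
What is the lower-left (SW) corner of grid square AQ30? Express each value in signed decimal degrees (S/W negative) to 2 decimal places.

70.00, -174.00

Field A=0, Q=16: +0·20° lon, +16·10° lat → SW at lon -180°, lat 70°.
Square 3, 0: +3·2° lon, +0·1° lat → SW at lon -174°, lat 70°.
latitude 70.00, longitude -174.00.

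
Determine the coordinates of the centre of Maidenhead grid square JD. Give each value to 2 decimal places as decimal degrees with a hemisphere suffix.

55.00° S, 10.00° E

Field J=9, D=3: +9·20° lon, +3·10° lat → SW at lon 0°, lat -60°.
Cell spans 20° lon × 10° lat. Centre is SW corner plus half of each.
latitude 55.00° S, longitude 10.00° E.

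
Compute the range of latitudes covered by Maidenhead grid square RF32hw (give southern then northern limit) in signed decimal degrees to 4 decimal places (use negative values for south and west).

Field R=17, F=5: +17·20° lon, +5·10° lat → SW at lon 160°, lat -40°.
Square 3, 2: +3·2° lon, +2·1° lat → SW at lon 166°, lat -38°.
Subsquare h=7, w=22: +7·0.0833333° lon, +22·0.0416667° lat → SW at lon 166.583°, lat -37.0833°.
Cell spans 0.0833333° lon × 0.0416667° lat.
south -37.0833, north -37.0417.

-37.0833, -37.0417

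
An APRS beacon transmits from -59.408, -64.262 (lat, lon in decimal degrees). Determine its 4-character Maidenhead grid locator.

FD70

Add 180° to longitude and 90° to latitude: 115.74, 30.59.
Field (20°×10°, letters A–R): 115.74/20 → 5 → F, 30.59/10 → 3 → D; chars FD.
Square (2°×1°, digits 0–9): 15.74/2 → 7, 0.59/1 → 0; chars 70.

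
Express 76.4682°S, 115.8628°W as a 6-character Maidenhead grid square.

DB23bm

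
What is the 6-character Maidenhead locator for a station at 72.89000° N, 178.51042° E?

RQ92gv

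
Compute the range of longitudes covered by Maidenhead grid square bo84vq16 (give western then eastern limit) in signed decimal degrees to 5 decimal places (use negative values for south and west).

-142.24167, -142.23333

Field B=1, O=14: +1·20° lon, +14·10° lat → SW at lon -160°, lat 50°.
Square 8, 4: +8·2° lon, +4·1° lat → SW at lon -144°, lat 54°.
Subsquare v=21, q=16: +21·0.0833333° lon, +16·0.0416667° lat → SW at lon -142.25°, lat 54.6667°.
Extended square 1, 6: +1·0.00833333° lon, +6·0.00416667° lat → SW at lon -142.242°, lat 54.6917°.
Cell spans 0.00833333° lon × 0.00416667° lat.
west -142.24167, east -142.23333.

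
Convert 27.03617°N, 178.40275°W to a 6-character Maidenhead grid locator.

Add 180° to longitude and 90° to latitude: 1.5973, 117.0362.
Field: lon ⌊1.5973/20⌋ = 0 → A; lat ⌊117.0362/10⌋ = 11 → L.
Square: lon ⌊1.5973/2⌋ = 0; lat ⌊7.0362/1⌋ = 7.
Subsquare: lon ⌊1.5973/0.0833333⌋ = 19 → t; lat ⌊0.0362/0.0416667⌋ = 0 → a.

AL07ta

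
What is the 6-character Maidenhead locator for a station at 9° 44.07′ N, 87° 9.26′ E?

Offset from 180°W / 90°S: lon 267.1543°, lat 99.7345°.
Field (20°×10°, letters A–R): 267.1543/20 → 13 → N, 99.7345/10 → 9 → J; chars NJ.
Square (2°×1°, digits 0–9): 7.1543/2 → 3, 9.7345/1 → 9; chars 39.
Subsquare (5′×2.5′, letters a–x): 1.1543/0.0833333 → 13 → n, 0.7345/0.0416667 → 17 → r; chars nr.

NJ39nr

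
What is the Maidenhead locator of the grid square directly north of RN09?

Latitude square 9; +1 → 10, wraps to 0, carry into field.
Latitude field N = 13; +1 → 14 = O.
The longitude characters are unchanged.

RO00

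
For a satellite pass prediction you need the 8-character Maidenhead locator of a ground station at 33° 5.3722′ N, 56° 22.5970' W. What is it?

Add 180° to longitude and 90° to latitude: 123.62338, 123.08954.
Field: lon ⌊123.62338/20⌋ = 6 → G; lat ⌊123.08954/10⌋ = 12 → M.
Square: lon ⌊3.62338/2⌋ = 1; lat ⌊3.08954/1⌋ = 3.
Subsquare: lon ⌊1.62338/0.0833333⌋ = 19 → t; lat ⌊0.08954/0.0416667⌋ = 2 → c.
Extended square: lon ⌊0.04005/0.00833333⌋ = 4; lat ⌊0.00620/0.00416667⌋ = 1.

GM13tc41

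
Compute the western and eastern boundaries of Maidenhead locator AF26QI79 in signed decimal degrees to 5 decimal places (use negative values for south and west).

-174.60833, -174.60000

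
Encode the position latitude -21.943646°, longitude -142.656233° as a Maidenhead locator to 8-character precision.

Offset from 180°W / 90°S: lon 37.34377°, lat 68.05635°.
Field (20°×10°, letters A–R): lon ⌊37.34377/20⌋ = 1 → B; lat ⌊68.05635/10⌋ = 6 → G.
Square (2°×1°, digits 0–9): lon ⌊17.34377/2⌋ = 8; lat ⌊8.05635/1⌋ = 8.
Subsquare (5′×2.5′, letters a–x): lon ⌊1.34377/0.0833333⌋ = 16 → q; lat ⌊0.05635/0.0416667⌋ = 1 → b.
Extended square (30″×15″, digits 0–9): lon ⌊0.01043/0.00833333⌋ = 1; lat ⌊0.01469/0.00416667⌋ = 3.

BG88qb13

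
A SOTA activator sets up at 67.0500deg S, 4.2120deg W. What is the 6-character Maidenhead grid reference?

Offset from 180°W / 90°S: lon 175.7880°, lat 22.9500°.
Field: 175.7880/20 → 8 → I, 22.9500/10 → 2 → C; chars IC.
Square: 15.7880/2 → 7, 2.9500/1 → 2; chars 72.
Subsquare: 1.7880/0.0833333 → 21 → v, 0.9500/0.0416667 → 22 → w; chars vw.

IC72vw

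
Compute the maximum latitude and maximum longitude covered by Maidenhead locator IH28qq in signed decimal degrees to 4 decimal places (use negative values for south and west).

-11.2917, -14.5833

Field I=8, H=7: +8·20° lon, +7·10° lat → SW at lon -20°, lat -20°.
Square 2, 8: +2·2° lon, +8·1° lat → SW at lon -16°, lat -12°.
Subsquare q=16, q=16: +16·0.0833333° lon, +16·0.0416667° lat → SW at lon -14.6667°, lat -11.3333°.
Cell spans 0.0833333° lon × 0.0416667° lat. NE corner is SW corner plus one full cell.
latitude -11.2917, longitude -14.5833.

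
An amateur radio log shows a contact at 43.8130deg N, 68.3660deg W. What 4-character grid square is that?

FN53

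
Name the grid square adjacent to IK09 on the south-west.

HK98

Longitude square 0; −1 → -1, wraps to 9, carry into field.
Longitude field I = 8; −1 → 7 = H.
Latitude square 9; −1 → 8.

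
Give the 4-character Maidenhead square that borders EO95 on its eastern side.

FO05

Longitude square 9; +1 → 10, wraps to 0, carry into field.
Longitude field E = 4; +1 → 5 = F.
The latitude characters are unchanged.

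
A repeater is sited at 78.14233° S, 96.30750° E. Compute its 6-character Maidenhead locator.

NB81du

Add 180° to longitude and 90° to latitude: 276.3075, 11.8577.
Field (20°×10°, letters A–R): 276.3075/20 → 13 → N, 11.8577/10 → 1 → B; chars NB.
Square (2°×1°, digits 0–9): 16.3075/2 → 8, 1.8577/1 → 1; chars 81.
Subsquare (5′×2.5′, letters a–x): 0.3075/0.0833333 → 3 → d, 0.8577/0.0416667 → 20 → u; chars du.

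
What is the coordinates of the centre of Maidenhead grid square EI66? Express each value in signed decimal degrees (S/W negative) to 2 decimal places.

-3.50, -87.00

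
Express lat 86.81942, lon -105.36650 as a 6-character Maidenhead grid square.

Offset from 180°W / 90°S: lon 74.6335°, lat 176.8194°.
Field: lon ⌊74.6335/20⌋ = 3 → D; lat ⌊176.8194/10⌋ = 17 → R.
Square: lon ⌊14.6335/2⌋ = 7; lat ⌊6.8194/1⌋ = 6.
Subsquare: lon ⌊0.6335/0.0833333⌋ = 7 → h; lat ⌊0.8194/0.0416667⌋ = 19 → t.

DR76ht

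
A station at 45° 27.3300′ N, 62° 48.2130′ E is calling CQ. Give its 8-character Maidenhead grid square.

Offset from 180°W / 90°S: lon 242.80355°, lat 135.45550°.
Field: lon ⌊242.80355/20⌋ = 12 → M; lat ⌊135.45550/10⌋ = 13 → N.
Square: lon ⌊2.80355/2⌋ = 1; lat ⌊5.45550/1⌋ = 5.
Subsquare: lon ⌊0.80355/0.0833333⌋ = 9 → j; lat ⌊0.45550/0.0416667⌋ = 10 → k.
Extended square: lon ⌊0.05355/0.00833333⌋ = 6; lat ⌊0.03883/0.00416667⌋ = 9.

MN15jk69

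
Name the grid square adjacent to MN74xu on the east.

MN84au

Longitude subsquare x = 23; +1 → 24, wraps to 0 = a, carry into square.
Longitude square 7; +1 → 8.
The latitude characters are unchanged.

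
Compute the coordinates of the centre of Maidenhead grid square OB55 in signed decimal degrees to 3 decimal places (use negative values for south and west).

Field O=14, B=1: +14·20° lon, +1·10° lat → SW at lon 100°, lat -80°.
Square 5, 5: +5·2° lon, +5·1° lat → SW at lon 110°, lat -75°.
Cell spans 2° lon × 1° lat. Centre is SW corner plus half of each.
latitude -74.500, longitude 111.000.

-74.500, 111.000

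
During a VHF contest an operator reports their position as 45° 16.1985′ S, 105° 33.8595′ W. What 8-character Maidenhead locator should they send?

Add 180° to longitude and 90° to latitude: 74.43568, 44.73002.
Field: lon ⌊74.43568/20⌋ = 3 → D; lat ⌊44.73002/10⌋ = 4 → E.
Square: lon ⌊14.43568/2⌋ = 7; lat ⌊4.73002/1⌋ = 4.
Subsquare: lon ⌊0.43568/0.0833333⌋ = 5 → f; lat ⌊0.73002/0.0416667⌋ = 17 → r.
Extended square: lon ⌊0.01901/0.00833333⌋ = 2; lat ⌊0.02169/0.00416667⌋ = 5.

DE74fr25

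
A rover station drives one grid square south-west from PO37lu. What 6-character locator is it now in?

Longitude subsquare l = 11; −1 → 10 = k.
Latitude subsquare u = 20; −1 → 19 = t.

PO37kt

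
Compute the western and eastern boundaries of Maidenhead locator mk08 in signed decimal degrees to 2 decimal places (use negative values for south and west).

60.00, 62.00

Field M=12, K=10: +12·20° lon, +10·10° lat → SW at lon 60°, lat 10°.
Square 0, 8: +0·2° lon, +8·1° lat → SW at lon 60°, lat 18°.
Cell spans 2° lon × 1° lat.
west 60.00, east 62.00.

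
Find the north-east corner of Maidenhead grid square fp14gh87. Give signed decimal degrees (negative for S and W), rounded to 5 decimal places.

Field F=5, P=15: +5·20° lon, +15·10° lat → SW at lon -80°, lat 60°.
Square 1, 4: +1·2° lon, +4·1° lat → SW at lon -78°, lat 64°.
Subsquare g=6, h=7: +6·0.0833333° lon, +7·0.0416667° lat → SW at lon -77.5°, lat 64.2917°.
Extended square 8, 7: +8·0.00833333° lon, +7·0.00416667° lat → SW at lon -77.4333°, lat 64.3208°.
Cell spans 0.00833333° lon × 0.00416667° lat. NE corner is SW corner plus one full cell.
latitude 64.32500, longitude -77.42500.

64.32500, -77.42500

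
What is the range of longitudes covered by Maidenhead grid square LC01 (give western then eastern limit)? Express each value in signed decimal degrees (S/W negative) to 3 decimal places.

40.000, 42.000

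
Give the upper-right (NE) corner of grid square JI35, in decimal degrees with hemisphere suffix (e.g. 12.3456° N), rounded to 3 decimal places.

4.000° S, 8.000° E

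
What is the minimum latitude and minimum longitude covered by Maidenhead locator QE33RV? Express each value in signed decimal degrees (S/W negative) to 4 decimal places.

Field Q=16, E=4: +16·20° lon, +4·10° lat → SW at lon 140°, lat -50°.
Square 3, 3: +3·2° lon, +3·1° lat → SW at lon 146°, lat -47°.
Subsquare r=17, v=21: +17·0.0833333° lon, +21·0.0416667° lat → SW at lon 147.417°, lat -46.125°.
latitude -46.1250, longitude 147.4167.

-46.1250, 147.4167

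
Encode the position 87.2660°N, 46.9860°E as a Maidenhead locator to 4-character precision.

LR37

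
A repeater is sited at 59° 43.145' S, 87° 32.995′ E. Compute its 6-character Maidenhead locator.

Offset from 180°W / 90°S: lon 267.5499°, lat 30.2809°.
Field: lon ⌊267.5499/20⌋ = 13 → N; lat ⌊30.2809/10⌋ = 3 → D.
Square: lon ⌊7.5499/2⌋ = 3; lat ⌊0.2809/1⌋ = 0.
Subsquare: lon ⌊1.5499/0.0833333⌋ = 18 → s; lat ⌊0.2809/0.0416667⌋ = 6 → g.

ND30sg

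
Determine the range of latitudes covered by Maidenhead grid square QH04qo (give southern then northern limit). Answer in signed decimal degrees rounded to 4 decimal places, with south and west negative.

Field Q=16, H=7: +16·20° lon, +7·10° lat → SW at lon 140°, lat -20°.
Square 0, 4: +0·2° lon, +4·1° lat → SW at lon 140°, lat -16°.
Subsquare q=16, o=14: +16·0.0833333° lon, +14·0.0416667° lat → SW at lon 141.333°, lat -15.4167°.
Cell spans 0.0833333° lon × 0.0416667° lat.
south -15.4167, north -15.3750.

-15.4167, -15.3750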